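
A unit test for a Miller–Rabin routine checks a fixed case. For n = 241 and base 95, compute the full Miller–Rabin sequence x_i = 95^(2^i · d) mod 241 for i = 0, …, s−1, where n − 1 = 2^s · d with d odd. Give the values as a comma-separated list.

76, 233, 64, 240

n − 1 = 240 = 2^4 · 15, so s = 4 and d = 15.
x_0 = 95^15 mod 241 = 76.
x_1 = 76^2 mod 241 = 233.
x_2 = 233^2 mod 241 = 64.
x_3 = 64^2 mod 241 = 240.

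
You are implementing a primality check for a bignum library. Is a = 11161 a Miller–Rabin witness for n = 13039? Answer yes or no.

n − 1 = 13038 = 2^1 · 6519, so s = 1 and d = 6519.
x_0 = 11161^6519 mod 13039 = 11341.
x_0 ∉ {1, 13038} and s = 1, so 11161 is a Miller–Rabin witness and 13039 is composite.

yes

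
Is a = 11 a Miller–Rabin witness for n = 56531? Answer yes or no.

no

n − 1 = 56530 = 2^1 · 28265, so s = 1 and d = 28265.
Repeated squaring mod 56531: 11^1 ≡ 11, 11^2 ≡ 121, 11^4 ≡ 14641, 11^8 ≡ 49860, 11^16 ≡ 12344, 11^32 ≡ 23291, 11^64 ≡ 55736, 11^128 ≡ 10184, 11^256 ≡ 36002, 11^512 ≡ 1236, 11^1024 ≡ 1359, 11^2048 ≡ 37889, 11^4096 ≡ 28107, 11^8192 ≡ 39255, 11^16384 ≡ 33027.
28265 = 16384 + 8192 + 2048 + 1024 + 512 + 64 + 32 + 8 + 1, so 11^28265 ≡ 33027·39255·37889·1359·1236·55736·23291·49860·11 ≡ 1 (mod 56531).
x_0 = 11^28265 mod 56531 = 1.
x_0 = 1, so 11 is not a witness.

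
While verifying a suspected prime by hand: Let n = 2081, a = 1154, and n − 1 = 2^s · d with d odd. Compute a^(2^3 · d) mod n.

1979

n − 1 = 2080 = 2^5 · 65, so s = 5 and d = 65.
x_0 = 1154^65 mod 2081 = 1869.
x_1 = 1869^2 mod 2081 = 1243.
x_2 = 1243^2 mod 2081 = 947.
x_3 = 947^2 mod 2081 = 1979.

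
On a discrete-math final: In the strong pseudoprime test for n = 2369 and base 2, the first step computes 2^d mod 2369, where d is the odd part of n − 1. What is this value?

n − 1 = 2368 = 2^6 · 37, so s = 6 and d = 37.
2^37 mod 2369 = 1810.

1810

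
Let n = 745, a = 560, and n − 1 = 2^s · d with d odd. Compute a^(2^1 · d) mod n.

185

n − 1 = 744 = 2^3 · 93, so s = 3 and d = 93.
x_0 = 560^93 mod 745 = 590.
x_1 = 590^2 mod 745 = 185.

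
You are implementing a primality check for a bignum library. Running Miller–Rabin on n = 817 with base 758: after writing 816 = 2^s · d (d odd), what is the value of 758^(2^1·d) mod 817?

391

n − 1 = 816 = 2^4 · 51, so s = 4 and d = 51.
x_0 = 758^51 mod 817 = 45.
x_1 = 45^2 mod 817 = 391.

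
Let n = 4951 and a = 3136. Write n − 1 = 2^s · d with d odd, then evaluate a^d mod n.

n − 1 = 4950 = 2^1 · 2475, so s = 1 and d = 2475.
Repeated squaring mod 4951: 3136^1 ≡ 3136, 3136^2 ≡ 1810, 3136^4 ≡ 3489, 3136^8 ≡ 3563, 3136^16 ≡ 605, 3136^32 ≡ 4602, 3136^64 ≡ 2977, 3136^128 ≡ 239, 3136^256 ≡ 2660, 3136^512 ≡ 621, 3136^1024 ≡ 4414, 3136^2048 ≡ 1211.
2475 = 2048 + 256 + 128 + 32 + 8 + 2 + 1, so 3136^2475 ≡ 1211·2660·239·4602·3563·1810·3136 ≡ 1 (mod 4951).

1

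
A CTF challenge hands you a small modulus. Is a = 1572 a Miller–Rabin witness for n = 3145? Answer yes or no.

yes

n − 1 = 3144 = 2^3 · 393, so s = 3 and d = 393.
Repeated squaring mod 3145: 1572^1 ≡ 1572, 1572^2 ≡ 2359, 1572^4 ≡ 1376, 1572^8 ≡ 86, 1572^16 ≡ 1106, 1572^32 ≡ 2976, 1572^64 ≡ 256, 1572^128 ≡ 2636, 1572^256 ≡ 1191.
393 = 256 + 128 + 8 + 1, so 1572^393 ≡ 1191·2636·86·1572 ≡ 1657 (mod 3145).
x_0 = 1572^393 mod 3145 = 1657.
x_0 is neither 1 nor 3144, so continue squaring.
x_1 = 1657^2 mod 3145 = 64.
x_2 = 64^2 mod 3145 = 951.
Reached i = s−1 = 2 without hitting −1: 1572 is a Miller–Rabin witness and 3145 is composite.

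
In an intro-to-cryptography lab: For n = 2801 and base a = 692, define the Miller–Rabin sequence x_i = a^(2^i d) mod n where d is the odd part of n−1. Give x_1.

n − 1 = 2800 = 2^4 · 175, so s = 4 and d = 175.
x_0 = 692^175 mod 2801 = 851.
x_1 = 851^2 mod 2801 = 1543.

1543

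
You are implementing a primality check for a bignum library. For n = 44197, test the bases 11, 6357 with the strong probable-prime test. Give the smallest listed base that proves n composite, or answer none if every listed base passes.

n − 1 = 44196 = 2^2 · 11049, so s = 2 and d = 11049.
Base 11: x_0 = 11^11049 mod 44197 = 28651. x_0 is neither 1 nor 44196, so continue squaring. x_1 = 28651^2 mod 44197 = 8920. Reached i = s−1 = 1 without hitting −1: 11 is a Miller–Rabin witness and 44197 is composite.
Base 6357: x_0 = 6357^11049 mod 44197 = 4782. x_0 is neither 1 nor 44196, so continue squaring. x_1 = 4782^2 mod 44197 = 17675. Reached i = s−1 = 1 without hitting −1: 6357 is a Miller–Rabin witness and 44197 is composite.
The smallest witness among the given bases is 11.

11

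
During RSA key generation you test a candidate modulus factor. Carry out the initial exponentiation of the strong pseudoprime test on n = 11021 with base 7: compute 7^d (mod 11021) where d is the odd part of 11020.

n − 1 = 11020 = 2^2 · 2755, so s = 2 and d = 2755.
Repeated squaring mod 11021: 7^1 ≡ 7, 7^2 ≡ 49, 7^4 ≡ 2401, 7^8 ≡ 818, 7^16 ≡ 7864, 7^32 ≡ 3665, 7^64 ≡ 8647, 7^128 ≡ 4145, 7^256 ≡ 10307, 7^512 ≡ 2830, 7^1024 ≡ 7654, 7^2048 ≡ 7101.
2755 = 2048 + 512 + 128 + 64 + 2 + 1, so 7^2755 ≡ 7101·2830·4145·8647·49·7 ≡ 1758 (mod 11021).

1758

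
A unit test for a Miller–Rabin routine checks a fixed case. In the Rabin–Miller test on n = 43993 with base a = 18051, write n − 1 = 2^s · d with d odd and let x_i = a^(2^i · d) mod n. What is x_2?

30822

n − 1 = 43992 = 2^3 · 5499, so s = 3 and d = 5499.
Repeated squaring mod 43993: 18051^1 ≡ 18051, 18051^2 ≡ 26443, 18051^4 ≡ 7507, 18051^8 ≡ 16, 18051^16 ≡ 256, 18051^32 ≡ 21543, 18051^64 ≡ 18692, 18051^128 ≡ 42451, 18051^256 ≡ 2142, 18051^512 ≡ 12892, 18051^1024 ≡ 42103, 18051^2048 ≡ 8667, 18051^4096 ≡ 20838.
5499 = 4096 + 1024 + 256 + 64 + 32 + 16 + 8 + 2 + 1, so 18051^5499 ≡ 20838·42103·2142·18692·21543·256·16·26443·18051 ≡ 1338 (mod 43993).
x_0 = 1338.
x_1 = 1338^2 mod 43993 = 30524.
x_2 = 30524^2 mod 43993 = 30822.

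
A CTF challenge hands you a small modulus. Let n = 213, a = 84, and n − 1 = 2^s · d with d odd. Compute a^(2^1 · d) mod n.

129

n − 1 = 212 = 2^2 · 53, so s = 2 and d = 53.
x_0 = 84^53 mod 213 = 93.
x_1 = 93^2 mod 213 = 129.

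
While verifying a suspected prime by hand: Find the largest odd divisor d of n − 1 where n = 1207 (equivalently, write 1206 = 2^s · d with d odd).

Halving: 1206 → 603; 603 is odd.
So 1206 = 2^1 · 603.

603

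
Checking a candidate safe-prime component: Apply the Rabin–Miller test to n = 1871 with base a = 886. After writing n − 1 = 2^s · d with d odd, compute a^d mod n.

1

n − 1 = 1870 = 2^1 · 935, so s = 1 and d = 935.
Repeated squaring mod 1871: 886^1 ≡ 886, 886^2 ≡ 1047, 886^4 ≡ 1674, 886^8 ≡ 1389, 886^16 ≡ 320, 886^32 ≡ 1366, 886^64 ≡ 569, 886^128 ≡ 78, 886^256 ≡ 471, 886^512 ≡ 1063.
935 = 512 + 256 + 128 + 32 + 4 + 2 + 1, so 886^935 ≡ 1063·471·78·1366·1674·1047·886 ≡ 1 (mod 1871).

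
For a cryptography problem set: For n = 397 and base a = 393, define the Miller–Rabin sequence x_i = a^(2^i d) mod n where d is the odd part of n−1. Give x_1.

1

n − 1 = 396 = 2^2 · 99, so s = 2 and d = 99.
x_0 = 393^99 mod 397 = 1.
x_1 = 1^2 mod 397 = 1.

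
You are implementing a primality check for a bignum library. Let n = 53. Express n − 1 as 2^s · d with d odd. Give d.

Halving: 52 → 26 → 13; 13 is odd.
So 52 = 2^2 · 13.

13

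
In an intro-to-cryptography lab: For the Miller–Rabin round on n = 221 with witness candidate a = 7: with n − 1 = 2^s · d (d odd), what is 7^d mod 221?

97

n − 1 = 220 = 2^2 · 55, so s = 2 and d = 55.
7^55 mod 221 = 97.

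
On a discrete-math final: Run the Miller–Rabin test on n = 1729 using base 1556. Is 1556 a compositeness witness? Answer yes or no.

no

n − 1 = 1728 = 2^6 · 27, so s = 6 and d = 27.
x_0 = 1556^27 mod 1729 = 1.
x_0 = 1, so 1556 is not a witness.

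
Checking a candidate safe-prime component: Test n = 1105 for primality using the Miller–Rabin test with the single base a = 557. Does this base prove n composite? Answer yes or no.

n − 1 = 1104 = 2^4 · 69, so s = 4 and d = 69.
x_0 = 557^69 mod 1105 = 47.
x_0 is neither 1 nor 1104, so continue squaring.
x_1 = 47^2 mod 1105 = 1104.
x_1 ≡ −1, so 557 is not a witness.

no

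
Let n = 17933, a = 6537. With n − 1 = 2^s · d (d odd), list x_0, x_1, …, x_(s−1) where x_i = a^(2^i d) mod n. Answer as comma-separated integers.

5435, 3574

n − 1 = 17932 = 2^2 · 4483, so s = 2 and d = 4483.
x_0 = 6537^4483 mod 17933 = 5435.
x_1 = 5435^2 mod 17933 = 3574.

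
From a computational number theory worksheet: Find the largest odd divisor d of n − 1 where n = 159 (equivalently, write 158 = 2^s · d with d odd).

79

Halving: 158 → 79; 79 is odd.
So 158 = 2^1 · 79.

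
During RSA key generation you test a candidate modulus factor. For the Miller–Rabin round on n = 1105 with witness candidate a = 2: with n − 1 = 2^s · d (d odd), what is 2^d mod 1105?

n − 1 = 1104 = 2^4 · 69, so s = 4 and d = 69.
2^69 mod 1105 = 967.

967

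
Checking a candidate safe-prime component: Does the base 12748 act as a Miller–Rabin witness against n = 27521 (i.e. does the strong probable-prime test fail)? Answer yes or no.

n − 1 = 27520 = 2^7 · 215, so s = 7 and d = 215.
x_0 = 12748^215 mod 27521 = 14773.
x_0 is neither 1 nor 27520, so continue squaring.
x_1 = 14773^2 mod 27521 = 27520.
x_1 ≡ −1, so 12748 is not a witness.

no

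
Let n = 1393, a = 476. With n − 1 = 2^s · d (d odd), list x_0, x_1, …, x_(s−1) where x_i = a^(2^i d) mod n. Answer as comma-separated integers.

273, 700, 1057, 63

n − 1 = 1392 = 2^4 · 87, so s = 4 and d = 87.
x_0 = 476^87 mod 1393 = 273.
x_1 = 273^2 mod 1393 = 700.
x_2 = 700^2 mod 1393 = 1057.
x_3 = 1057^2 mod 1393 = 63.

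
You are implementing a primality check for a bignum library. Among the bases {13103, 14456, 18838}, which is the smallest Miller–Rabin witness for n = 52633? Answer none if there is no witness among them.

n − 1 = 52632 = 2^3 · 6579, so s = 3 and d = 6579.
Base 13103: x_0 = 13103^6579 mod 52633 = 52632. x_0 = 52632 ≡ −1, so 13103 is not a witness.
Base 14456: x_0 = 14456^6579 mod 52633 = 1. x_0 = 1, so 14456 is not a witness.
Base 18838: x_0 = 18838^6579 mod 52633 = 1. x_0 = 1, so 18838 is not a witness.
No listed base is a witness for 52633.

none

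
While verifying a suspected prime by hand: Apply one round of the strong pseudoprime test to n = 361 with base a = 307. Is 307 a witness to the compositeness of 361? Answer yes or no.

no

n − 1 = 360 = 2^3 · 45, so s = 3 and d = 45.
x_0 = 307^45 mod 361 = 360.
x_0 = 360 ≡ −1, so 307 is not a witness.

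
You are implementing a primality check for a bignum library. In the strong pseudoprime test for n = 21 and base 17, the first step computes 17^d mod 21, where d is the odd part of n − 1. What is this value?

n − 1 = 20 = 2^2 · 5, so s = 2 and d = 5.
17^5 mod 21 = 5.

5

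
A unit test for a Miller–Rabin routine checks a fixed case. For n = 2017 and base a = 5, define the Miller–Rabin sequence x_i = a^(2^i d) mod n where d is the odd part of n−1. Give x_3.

n − 1 = 2016 = 2^5 · 63, so s = 5 and d = 63.
x_0 = 5^63 mod 2017 = 500.
x_1 = 500^2 mod 2017 = 1909.
x_2 = 1909^2 mod 2017 = 1579.
x_3 = 1579^2 mod 2017 = 229.

229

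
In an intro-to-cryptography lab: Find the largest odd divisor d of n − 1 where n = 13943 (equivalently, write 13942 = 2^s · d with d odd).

Halving: 13942 → 6971; 6971 is odd.
So 13942 = 2^1 · 6971.

6971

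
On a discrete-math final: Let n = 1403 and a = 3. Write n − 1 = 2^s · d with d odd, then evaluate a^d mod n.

n − 1 = 1402 = 2^1 · 701, so s = 1 and d = 701.
3^701 mod 1403 = 857.

857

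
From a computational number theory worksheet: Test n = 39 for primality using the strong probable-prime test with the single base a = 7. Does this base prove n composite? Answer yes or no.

yes

n − 1 = 38 = 2^1 · 19, so s = 1 and d = 19.
x_0 = 7^19 mod 39 = 19.
x_0 ∉ {1, 38} and s = 1, so 7 is a Miller–Rabin witness and 39 is composite.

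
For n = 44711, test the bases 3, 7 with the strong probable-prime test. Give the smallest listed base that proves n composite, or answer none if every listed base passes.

n − 1 = 44710 = 2^1 · 22355, so s = 1 and d = 22355.
Base 3: x_0 = 3^22355 mod 44711 = 1. x_0 = 1, so 3 is not a witness.
Base 7: x_0 = 7^22355 mod 44711 = 44710. x_0 = 44710 ≡ −1, so 7 is not a witness.
No listed base is a witness for 44711.

none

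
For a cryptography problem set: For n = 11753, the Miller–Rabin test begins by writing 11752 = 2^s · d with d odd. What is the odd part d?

1469

Halving: 11752 → 5876 → 2938 → 1469; 1469 is odd.
So 11752 = 2^3 · 1469.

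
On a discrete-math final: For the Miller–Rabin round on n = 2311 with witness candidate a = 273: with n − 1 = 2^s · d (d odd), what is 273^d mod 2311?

n − 1 = 2310 = 2^1 · 1155, so s = 1 and d = 1155.
Repeated squaring mod 2311: 273^1 ≡ 273, 273^2 ≡ 577, 273^4 ≡ 145, 273^8 ≡ 226, 273^16 ≡ 234, 273^32 ≡ 1603, 273^64 ≡ 2088, 273^128 ≡ 1198, 273^256 ≡ 73, 273^512 ≡ 707, 273^1024 ≡ 673.
1155 = 1024 + 128 + 2 + 1, so 273^1155 ≡ 673·1198·577·273 ≡ 1 (mod 2311).

1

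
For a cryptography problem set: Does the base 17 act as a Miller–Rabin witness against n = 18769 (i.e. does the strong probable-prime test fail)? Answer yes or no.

yes

n − 1 = 18768 = 2^4 · 1173, so s = 4 and d = 1173.
Repeated squaring mod 18769: 17^1 ≡ 17, 17^2 ≡ 289, 17^4 ≡ 8445, 17^8 ≡ 14594, 17^16 ≡ 12993, 17^32 ≡ 9663, 17^64 ≡ 16563, 17^128 ≡ 5265, 17^256 ≡ 17181, 17^512 ≡ 6698, 17^1024 ≡ 5294.
1173 = 1024 + 128 + 16 + 4 + 1, so 17^1173 ≡ 5294·5265·12993·8445·17 ≡ 1133 (mod 18769).
x_0 = 17^1173 mod 18769 = 1133.
x_0 is neither 1 nor 18768, so continue squaring.
x_1 = 1133^2 mod 18769 = 7397.
x_2 = 7397^2 mod 18769 = 3974.
x_3 = 3974^2 mod 18769 = 7947.
Reached i = s−1 = 3 without hitting −1: 17 is a Miller–Rabin witness and 18769 is composite.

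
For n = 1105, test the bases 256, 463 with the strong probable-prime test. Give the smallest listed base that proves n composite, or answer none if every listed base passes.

none

n − 1 = 1104 = 2^4 · 69, so s = 4 and d = 69.
Base 256: x_0 = 256^69 mod 1105 = 1. x_0 = 1, so 256 is not a witness.
Base 463: x_0 = 463^69 mod 1105 = 463. x_0 is neither 1 nor 1104, so continue squaring. x_1 = 463^2 mod 1105 = 1104. x_1 ≡ −1, so 463 is not a witness.
No listed base is a witness for 1105.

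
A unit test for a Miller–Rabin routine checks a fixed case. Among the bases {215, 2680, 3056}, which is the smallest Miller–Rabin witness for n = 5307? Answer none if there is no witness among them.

n − 1 = 5306 = 2^1 · 2653, so s = 1 and d = 2653.
Base 215: x_0 = 215^2653 mod 5307 = 215. x_0 ∉ {1, 5306} and s = 1, so 215 is a Miller–Rabin witness and 5307 is composite.
Base 2680: x_0 = 2680^2653 mod 5307 = 1201. x_0 ∉ {1, 5306} and s = 1, so 2680 is a Miller–Rabin witness and 5307 is composite.
Base 3056: x_0 = 3056^2653 mod 5307 = 974. x_0 ∉ {1, 5306} and s = 1, so 3056 is a Miller–Rabin witness and 5307 is composite.
The smallest witness among the given bases is 215.

215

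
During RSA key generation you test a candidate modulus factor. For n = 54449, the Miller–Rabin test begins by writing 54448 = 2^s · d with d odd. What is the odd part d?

Halving: 54448 → 27224 → 13612 → 6806 → 3403; 3403 is odd.
So 54448 = 2^4 · 3403.

3403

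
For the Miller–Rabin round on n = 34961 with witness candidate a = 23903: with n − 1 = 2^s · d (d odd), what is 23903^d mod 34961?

1

n − 1 = 34960 = 2^4 · 2185, so s = 4 and d = 2185.
23903^2185 mod 34961 = 1.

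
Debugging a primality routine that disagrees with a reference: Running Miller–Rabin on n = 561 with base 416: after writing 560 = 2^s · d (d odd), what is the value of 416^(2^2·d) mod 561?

n − 1 = 560 = 2^4 · 35, so s = 4 and d = 35.
x_0 = 416^35 mod 561 = 155.
x_1 = 155^2 mod 561 = 463.
x_2 = 463^2 mod 561 = 67.

67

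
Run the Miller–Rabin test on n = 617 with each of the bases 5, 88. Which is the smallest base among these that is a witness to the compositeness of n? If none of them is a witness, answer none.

n − 1 = 616 = 2^3 · 77, so s = 3 and d = 77.
Base 5: x_0 = 5^77 mod 617 = 478. x_0 is neither 1 nor 616, so continue squaring. x_1 = 478^2 mod 617 = 194. x_2 = 194^2 mod 617 = 616. x_2 ≡ −1, so 5 is not a witness.
Base 88: x_0 = 88^77 mod 617 = 423. x_0 is neither 1 nor 616, so continue squaring. x_1 = 423^2 mod 617 = 616. x_1 ≡ −1, so 88 is not a witness.
No listed base is a witness for 617.

none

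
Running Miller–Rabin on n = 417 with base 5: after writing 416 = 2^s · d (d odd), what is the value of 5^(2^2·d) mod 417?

n − 1 = 416 = 2^5 · 13, so s = 5 and d = 13.
x_0 = 5^13 mod 417 = 260.
x_1 = 260^2 mod 417 = 46.
x_2 = 46^2 mod 417 = 31.

31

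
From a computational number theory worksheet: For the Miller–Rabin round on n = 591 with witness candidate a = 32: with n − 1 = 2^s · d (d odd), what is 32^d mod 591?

362

n − 1 = 590 = 2^1 · 295, so s = 1 and d = 295.
32^295 mod 591 = 362.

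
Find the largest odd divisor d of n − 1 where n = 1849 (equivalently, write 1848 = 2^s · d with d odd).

231

Halving: 1848 → 924 → 462 → 231; 231 is odd.
So 1848 = 2^3 · 231.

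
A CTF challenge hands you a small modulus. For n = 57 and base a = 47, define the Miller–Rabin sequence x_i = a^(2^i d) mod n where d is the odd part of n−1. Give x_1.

n − 1 = 56 = 2^3 · 7, so s = 3 and d = 7.
x_0 = 47^7 mod 57 = 23.
x_1 = 23^2 mod 57 = 16.

16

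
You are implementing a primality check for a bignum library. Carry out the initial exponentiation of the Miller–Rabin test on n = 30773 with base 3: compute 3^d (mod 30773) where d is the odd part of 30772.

n − 1 = 30772 = 2^2 · 7693, so s = 2 and d = 7693.
Repeated squaring mod 30773: 3^1 ≡ 3, 3^2 ≡ 9, 3^4 ≡ 81, 3^8 ≡ 6561, 3^16 ≡ 26067, 3^32 ≡ 20649, 3^64 ≡ 21286, 3^128 ≡ 22917, 3^256 ≡ 16871, 3^512 ≡ 11164, 3^1024 ≡ 4246, 3^2048 ≡ 26311, 3^4096 ≡ 30086.
7693 = 4096 + 2048 + 1024 + 512 + 8 + 4 + 1, so 3^7693 ≡ 30086·26311·4246·11164·6561·81·3 ≡ 19720 (mod 30773).

19720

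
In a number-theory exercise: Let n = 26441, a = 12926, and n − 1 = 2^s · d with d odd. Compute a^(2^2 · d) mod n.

n − 1 = 26440 = 2^3 · 3305, so s = 3 and d = 3305.
x_0 = 12926^3305 mod 26441 = 12432.
x_1 = 12432^2 mod 26441 = 6979.
x_2 = 6979^2 mod 26441 = 2119.

2119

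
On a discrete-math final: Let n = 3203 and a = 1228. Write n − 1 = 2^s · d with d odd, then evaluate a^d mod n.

3202

n − 1 = 3202 = 2^1 · 1601, so s = 1 and d = 1601.
1228^1601 mod 3203 = 3202.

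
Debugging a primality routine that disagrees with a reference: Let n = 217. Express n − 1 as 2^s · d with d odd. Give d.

Halving: 216 → 108 → 54 → 27; 27 is odd.
So 216 = 2^3 · 27.

27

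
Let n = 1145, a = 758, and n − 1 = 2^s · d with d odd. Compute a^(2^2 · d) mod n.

461

n − 1 = 1144 = 2^3 · 143, so s = 3 and d = 143.
By repeated squaring, 758^143 ≡ 287 (mod 1145).
x_0 = 287.
x_1 = 287^2 mod 1145 = 1074.
x_2 = 1074^2 mod 1145 = 461.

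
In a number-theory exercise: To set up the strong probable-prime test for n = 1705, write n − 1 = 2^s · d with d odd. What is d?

213

Halving: 1704 → 852 → 426 → 213; 213 is odd.
So 1704 = 2^3 · 213.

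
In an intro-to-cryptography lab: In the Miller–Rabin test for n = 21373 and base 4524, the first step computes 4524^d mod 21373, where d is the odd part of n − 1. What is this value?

n − 1 = 21372 = 2^2 · 5343, so s = 2 and d = 5343.
4524^5343 mod 21373 = 2117.

2117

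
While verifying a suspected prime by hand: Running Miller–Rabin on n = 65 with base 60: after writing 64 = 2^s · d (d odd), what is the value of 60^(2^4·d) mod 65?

40

n − 1 = 64 = 2^6 · 1, so s = 6 and d = 1.
x_0 = 60^1 mod 65 = 60.
x_1 = 60^2 mod 65 = 25.
x_2 = 25^2 mod 65 = 40.
x_3 = 40^2 mod 65 = 40.
x_4 = 40^2 mod 65 = 40.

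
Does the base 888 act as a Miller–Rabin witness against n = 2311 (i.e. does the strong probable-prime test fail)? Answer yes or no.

no

n − 1 = 2310 = 2^1 · 1155, so s = 1 and d = 1155.
x_0 = 888^1155 mod 2311 = 1.
x_0 = 1, so 888 is not a witness.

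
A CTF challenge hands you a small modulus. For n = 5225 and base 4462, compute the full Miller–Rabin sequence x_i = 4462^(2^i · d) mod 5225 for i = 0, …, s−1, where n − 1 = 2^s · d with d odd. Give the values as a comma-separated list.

n − 1 = 5224 = 2^3 · 653, so s = 3 and d = 653.
x_0 = 4462^653 mod 5225 = 5172.
x_1 = 5172^2 mod 5225 = 2809.
x_2 = 2809^2 mod 5225 = 731.

5172, 2809, 731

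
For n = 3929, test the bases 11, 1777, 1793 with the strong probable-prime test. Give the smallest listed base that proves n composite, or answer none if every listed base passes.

none

n − 1 = 3928 = 2^3 · 491, so s = 3 and d = 491.
Base 11: x_0 = 11^491 mod 3929 = 2286. x_0 is neither 1 nor 3928, so continue squaring. x_1 = 2286^2 mod 3929 = 226. x_2 = 226^2 mod 3929 = 3928. x_2 ≡ −1, so 11 is not a witness.
Base 1777: x_0 = 1777^491 mod 3929 = 1643. x_0 is neither 1 nor 3928, so continue squaring. x_1 = 1643^2 mod 3929 = 226. x_2 = 226^2 mod 3929 = 3928. x_2 ≡ −1, so 1777 is not a witness.
Base 1793: x_0 = 1793^491 mod 3929 = 3703. x_0 is neither 1 nor 3928, so continue squaring. x_1 = 3703^2 mod 3929 = 3928. x_1 ≡ −1, so 1793 is not a witness.
No listed base is a witness for 3929.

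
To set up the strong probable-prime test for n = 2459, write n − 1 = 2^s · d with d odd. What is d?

1229

Halving: 2458 → 1229; 1229 is odd.
So 2458 = 2^1 · 1229.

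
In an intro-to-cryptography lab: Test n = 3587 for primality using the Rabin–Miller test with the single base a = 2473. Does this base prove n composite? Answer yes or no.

yes

n − 1 = 3586 = 2^1 · 1793, so s = 1 and d = 1793.
x_0 = 2473^1793 mod 3587 = 2677.
x_0 ∉ {1, 3586} and s = 1, so 2473 is a Miller–Rabin witness and 3587 is composite.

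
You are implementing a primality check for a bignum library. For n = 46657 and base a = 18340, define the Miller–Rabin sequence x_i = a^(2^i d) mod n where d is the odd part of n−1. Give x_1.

n − 1 = 46656 = 2^6 · 729, so s = 6 and d = 729.
x_0 = 18340^729 mod 46657 = 29821.
x_1 = 29821^2 mod 46657 = 9621.

9621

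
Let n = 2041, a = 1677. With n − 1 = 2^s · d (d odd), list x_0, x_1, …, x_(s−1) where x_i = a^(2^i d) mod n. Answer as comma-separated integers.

n − 1 = 2040 = 2^3 · 255, so s = 3 and d = 255.
x_0 = 1677^255 mod 2041 = 286.
x_1 = 286^2 mod 2041 = 156.
x_2 = 156^2 mod 2041 = 1885.

286, 156, 1885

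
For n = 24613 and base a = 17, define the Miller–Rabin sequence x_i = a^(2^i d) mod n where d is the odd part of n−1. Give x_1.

6410

n − 1 = 24612 = 2^2 · 6153, so s = 2 and d = 6153.
x_0 = 17^6153 mod 24613 = 6272.
x_1 = 6272^2 mod 24613 = 6410.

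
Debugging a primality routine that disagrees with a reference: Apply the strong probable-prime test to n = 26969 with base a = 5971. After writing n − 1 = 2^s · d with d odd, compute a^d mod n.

24513

n − 1 = 26968 = 2^3 · 3371, so s = 3 and d = 3371.
Repeated squaring mod 26969: 5971^1 ≡ 5971, 5971^2 ≡ 26792, 5971^4 ≡ 4360, 5971^8 ≡ 23424, 5971^16 ≡ 26440, 5971^32 ≡ 10151, 5971^64 ≡ 21221, 5971^128 ≡ 2479, 5971^256 ≡ 23478, 5971^512 ≡ 24062, 5971^1024 ≡ 9352, 5971^2048 ≡ 26406.
3371 = 2048 + 1024 + 256 + 32 + 8 + 2 + 1, so 5971^3371 ≡ 26406·9352·23478·10151·23424·26792·5971 ≡ 24513 (mod 26969).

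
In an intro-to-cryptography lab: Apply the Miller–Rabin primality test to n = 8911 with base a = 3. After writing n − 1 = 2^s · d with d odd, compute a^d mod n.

n − 1 = 8910 = 2^1 · 4455, so s = 1 and d = 4455.
Repeated squaring mod 8911: 3^1 ≡ 3, 3^2 ≡ 9, 3^4 ≡ 81, 3^8 ≡ 6561, 3^16 ≡ 6591, 3^32 ≡ 156, 3^64 ≡ 6514, 3^128 ≡ 6925, 3^256 ≡ 5534, 3^512 ≡ 6960, 3^1024 ≡ 1404, 3^2048 ≡ 1885, 3^4096 ≡ 6647.
4455 = 4096 + 256 + 64 + 32 + 4 + 2 + 1, so 3^4455 ≡ 6647·5534·6514·156·81·9·3 ≡ 8910 (mod 8911).

8910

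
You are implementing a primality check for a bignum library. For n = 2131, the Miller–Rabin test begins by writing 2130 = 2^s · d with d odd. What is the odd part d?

Halving: 2130 → 1065; 1065 is odd.
So 2130 = 2^1 · 1065.

1065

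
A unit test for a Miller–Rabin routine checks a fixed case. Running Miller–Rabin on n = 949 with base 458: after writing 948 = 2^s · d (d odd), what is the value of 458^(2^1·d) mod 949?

560

n − 1 = 948 = 2^2 · 237, so s = 2 and d = 237.
x_0 = 458^237 mod 949 = 66.
x_1 = 66^2 mod 949 = 560.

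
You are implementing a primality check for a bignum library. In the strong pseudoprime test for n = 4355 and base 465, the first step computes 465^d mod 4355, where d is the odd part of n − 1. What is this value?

n − 1 = 4354 = 2^1 · 2177, so s = 1 and d = 2177.
Repeated squaring mod 4355: 465^1 ≡ 465, 465^2 ≡ 2830, 465^4 ≡ 55, 465^8 ≡ 3025, 465^16 ≡ 770, 465^32 ≡ 620, 465^64 ≡ 1160, 465^128 ≡ 4260, 465^256 ≡ 315, 465^512 ≡ 3415, 465^1024 ≡ 3890, 465^2048 ≡ 2830.
2177 = 2048 + 128 + 1, so 465^2177 ≡ 2830·4260·465 ≡ 3735 (mod 4355).

3735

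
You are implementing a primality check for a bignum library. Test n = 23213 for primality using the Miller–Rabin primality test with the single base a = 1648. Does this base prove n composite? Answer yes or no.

yes

n − 1 = 23212 = 2^2 · 5803, so s = 2 and d = 5803.
x_0 = 1648^5803 mod 23213 = 19864.
x_0 is neither 1 nor 23212, so continue squaring.
x_1 = 19864^2 mod 23213 = 3922.
Reached i = s−1 = 1 without hitting −1: 1648 is a Miller–Rabin witness and 23213 is composite.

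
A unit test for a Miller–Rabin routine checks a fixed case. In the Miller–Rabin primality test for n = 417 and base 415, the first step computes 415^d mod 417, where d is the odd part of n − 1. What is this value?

148

n − 1 = 416 = 2^5 · 13, so s = 5 and d = 13.
415^13 mod 417 = 148.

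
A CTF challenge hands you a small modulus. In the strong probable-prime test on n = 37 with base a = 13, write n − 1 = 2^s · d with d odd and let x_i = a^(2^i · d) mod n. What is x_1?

36

n − 1 = 36 = 2^2 · 9, so s = 2 and d = 9.
x_0 = 13^9 mod 37 = 6.
x_1 = 6^2 mod 37 = 36.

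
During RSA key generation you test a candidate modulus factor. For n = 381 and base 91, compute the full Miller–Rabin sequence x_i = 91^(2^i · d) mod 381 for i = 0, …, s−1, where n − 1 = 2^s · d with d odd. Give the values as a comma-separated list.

n − 1 = 380 = 2^2 · 95, so s = 2 and d = 95.
x_0 = 91^95 mod 381 = 133.
x_1 = 133^2 mod 381 = 163.

133, 163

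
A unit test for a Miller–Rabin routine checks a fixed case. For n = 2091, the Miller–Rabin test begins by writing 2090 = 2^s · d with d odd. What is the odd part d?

Halving: 2090 → 1045; 1045 is odd.
So 2090 = 2^1 · 1045.

1045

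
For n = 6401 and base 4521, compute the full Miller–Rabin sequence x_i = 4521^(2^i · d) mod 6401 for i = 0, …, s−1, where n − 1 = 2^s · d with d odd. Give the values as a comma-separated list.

1144, 2932, 81, 160, 6397, 16, 256, 1526

n − 1 = 6400 = 2^8 · 25, so s = 8 and d = 25.
x_0 = 4521^25 mod 6401 = 1144.
x_1 = 1144^2 mod 6401 = 2932.
x_2 = 2932^2 mod 6401 = 81.
x_3 = 81^2 mod 6401 = 160.
x_4 = 160^2 mod 6401 = 6397.
x_5 = 6397^2 mod 6401 = 16.
x_6 = 16^2 mod 6401 = 256.
x_7 = 256^2 mod 6401 = 1526.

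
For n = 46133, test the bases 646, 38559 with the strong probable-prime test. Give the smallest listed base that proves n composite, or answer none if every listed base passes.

n − 1 = 46132 = 2^2 · 11533, so s = 2 and d = 11533.
Base 646: x_0 = 646^11533 mod 46133 = 1. x_0 = 1, so 646 is not a witness.
Base 38559: x_0 = 38559^11533 mod 46133 = 18956. x_0 is neither 1 nor 46132, so continue squaring. x_1 = 18956^2 mod 46133 = 46132. x_1 ≡ −1, so 38559 is not a witness.
No listed base is a witness for 46133.

none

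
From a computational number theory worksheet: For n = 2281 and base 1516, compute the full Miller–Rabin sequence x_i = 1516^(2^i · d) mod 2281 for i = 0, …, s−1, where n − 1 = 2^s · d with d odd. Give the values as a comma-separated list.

1595, 710, 2280

n − 1 = 2280 = 2^3 · 285, so s = 3 and d = 285.
x_0 = 1516^285 mod 2281 = 1595.
x_1 = 1595^2 mod 2281 = 710.
x_2 = 710^2 mod 2281 = 2280.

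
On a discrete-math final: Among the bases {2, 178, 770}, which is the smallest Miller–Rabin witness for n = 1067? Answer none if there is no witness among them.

2

n − 1 = 1066 = 2^1 · 533, so s = 1 and d = 533.
Base 2: x_0 = 2^533 mod 1067 = 129. x_0 ∉ {1, 1066} and s = 1, so 2 is a Miller–Rabin witness and 1067 is composite.
Base 178: x_0 = 178^533 mod 1067 = 382. x_0 ∉ {1, 1066} and s = 1, so 178 is a Miller–Rabin witness and 1067 is composite.
Base 770: x_0 = 770^533 mod 1067 = 275. x_0 ∉ {1, 1066} and s = 1, so 770 is a Miller–Rabin witness and 1067 is composite.
The smallest witness among the given bases is 2.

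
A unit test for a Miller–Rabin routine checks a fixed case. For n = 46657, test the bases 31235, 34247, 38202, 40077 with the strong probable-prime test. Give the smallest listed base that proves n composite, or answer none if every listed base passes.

n − 1 = 46656 = 2^6 · 729, so s = 6 and d = 729.
Base 31235: x_0 = 31235^729 mod 46657 = 1. x_0 = 1, so 31235 is not a witness.
Base 34247: x_0 = 34247^729 mod 46657 = 46441. x_0 is neither 1 nor 46656, so continue squaring. x_1 = 46441^2 mod 46657 = 46656. x_1 ≡ −1, so 34247 is not a witness.
Base 38202: x_0 = 38202^729 mod 46657 = 216. x_0 is neither 1 nor 46656, so continue squaring. x_1 = 216^2 mod 46657 = 46656. x_1 ≡ −1, so 38202 is not a witness.
Base 40077: x_0 = 40077^729 mod 46657 = 10551. x_0 is neither 1 nor 46656, so continue squaring. x_1 = 10551^2 mod 46657 = 46656. x_1 ≡ −1, so 40077 is not a witness.
No listed base is a witness for 46657.

none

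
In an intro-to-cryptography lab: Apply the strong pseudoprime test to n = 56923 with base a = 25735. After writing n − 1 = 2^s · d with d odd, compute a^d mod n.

n − 1 = 56922 = 2^1 · 28461, so s = 1 and d = 28461.
25735^28461 mod 56923 = 56922.

56922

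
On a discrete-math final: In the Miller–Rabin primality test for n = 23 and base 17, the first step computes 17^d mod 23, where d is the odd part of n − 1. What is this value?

n − 1 = 22 = 2^1 · 11, so s = 1 and d = 11.
Repeated squaring mod 23: 17^1 ≡ 17, 17^2 ≡ 13, 17^4 ≡ 8, 17^8 ≡ 18.
11 = 8 + 2 + 1, so 17^11 ≡ 18·13·17 ≡ 22 (mod 23).

22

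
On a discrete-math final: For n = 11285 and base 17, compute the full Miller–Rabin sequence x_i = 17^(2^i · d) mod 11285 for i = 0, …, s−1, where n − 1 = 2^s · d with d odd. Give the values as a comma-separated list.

n − 1 = 11284 = 2^2 · 2821, so s = 2 and d = 2821.
x_0 = 17^2821 mod 11285 = 627.
x_1 = 627^2 mod 11285 = 9439.

627, 9439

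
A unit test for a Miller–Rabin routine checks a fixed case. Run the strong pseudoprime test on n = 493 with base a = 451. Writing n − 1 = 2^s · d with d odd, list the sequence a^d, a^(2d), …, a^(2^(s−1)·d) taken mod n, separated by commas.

83, 480

n − 1 = 492 = 2^2 · 123, so s = 2 and d = 123.
x_0 = 451^123 mod 493 = 83.
x_1 = 83^2 mod 493 = 480.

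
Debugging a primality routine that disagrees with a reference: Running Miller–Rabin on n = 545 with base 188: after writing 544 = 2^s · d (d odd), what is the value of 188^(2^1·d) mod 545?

n − 1 = 544 = 2^5 · 17, so s = 5 and d = 17.
x_0 = 188^17 mod 545 = 13.
x_1 = 13^2 mod 545 = 169.

169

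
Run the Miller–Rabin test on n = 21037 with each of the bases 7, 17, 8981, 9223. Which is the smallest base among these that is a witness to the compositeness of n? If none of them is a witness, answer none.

n − 1 = 21036 = 2^2 · 5259, so s = 2 and d = 5259.
Base 7: x_0 = 7^5259 mod 21037 = 20994. x_0 is neither 1 nor 21036, so continue squaring. x_1 = 20994^2 mod 21037 = 1849. Reached i = s−1 = 1 without hitting −1: 7 is a Miller–Rabin witness and 21037 is composite.
Base 17: x_0 = 17^5259 mod 21037 = 19955. x_0 is neither 1 nor 21036, so continue squaring. x_1 = 19955^2 mod 21037 = 13689. Reached i = s−1 = 1 without hitting −1: 17 is a Miller–Rabin witness and 21037 is composite.
Base 8981: x_0 = 8981^5259 mod 21037 = 3534. x_0 is neither 1 nor 21036, so continue squaring. x_1 = 3534^2 mod 21037 = 14215. Reached i = s−1 = 1 without hitting −1: 8981 is a Miller–Rabin witness and 21037 is composite.
Base 9223: x_0 = 9223^5259 mod 21037 = 20546. x_0 is neither 1 nor 21036, so continue squaring. x_1 = 20546^2 mod 21037 = 9674. Reached i = s−1 = 1 without hitting −1: 9223 is a Miller–Rabin witness and 21037 is composite.
The smallest witness among the given bases is 7.

7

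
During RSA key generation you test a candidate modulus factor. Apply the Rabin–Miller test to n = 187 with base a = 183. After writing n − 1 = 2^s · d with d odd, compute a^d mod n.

13

n − 1 = 186 = 2^1 · 93, so s = 1 and d = 93.
183^93 mod 187 = 13.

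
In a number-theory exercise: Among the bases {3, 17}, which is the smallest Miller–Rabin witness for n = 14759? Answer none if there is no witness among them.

n − 1 = 14758 = 2^1 · 7379, so s = 1 and d = 7379.
Base 3: x_0 = 3^7379 mod 14759 = 1. x_0 = 1, so 3 is not a witness.
Base 17: x_0 = 17^7379 mod 14759 = 14758. x_0 = 14758 ≡ −1, so 17 is not a witness.
No listed base is a witness for 14759.

none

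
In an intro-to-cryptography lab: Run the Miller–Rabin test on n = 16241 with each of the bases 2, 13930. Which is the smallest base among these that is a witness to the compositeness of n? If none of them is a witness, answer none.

n − 1 = 16240 = 2^4 · 1015, so s = 4 and d = 1015.
Base 2: x_0 = 2^1015 mod 16241 = 13099. x_0 is neither 1 nor 16240, so continue squaring. x_1 = 13099^2 mod 16241 = 13877. x_2 = 13877^2 mod 16241 = 1592. x_3 = 1592^2 mod 16241 = 868. Reached i = s−1 = 3 without hitting −1: 2 is a Miller–Rabin witness and 16241 is composite.
Base 13930: x_0 = 13930^1015 mod 16241 = 4202. x_0 is neither 1 nor 16240, so continue squaring. x_1 = 4202^2 mod 16241 = 2837. x_2 = 2837^2 mod 16241 = 9274. x_3 = 9274^2 mod 16241 = 10981. Reached i = s−1 = 3 without hitting −1: 13930 is a Miller–Rabin witness and 16241 is composite.
The smallest witness among the given bases is 2.

2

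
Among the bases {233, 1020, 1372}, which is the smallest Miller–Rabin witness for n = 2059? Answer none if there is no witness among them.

n − 1 = 2058 = 2^1 · 1029, so s = 1 and d = 1029.
Base 233: x_0 = 233^1029 mod 2059 = 1. x_0 = 1, so 233 is not a witness.
Base 1020: x_0 = 1020^1029 mod 2059 = 2058. x_0 = 2058 ≡ −1, so 1020 is not a witness.
Base 1372: x_0 = 1372^1029 mod 2059 = 2058. x_0 = 2058 ≡ −1, so 1372 is not a witness.
No listed base is a witness for 2059.

none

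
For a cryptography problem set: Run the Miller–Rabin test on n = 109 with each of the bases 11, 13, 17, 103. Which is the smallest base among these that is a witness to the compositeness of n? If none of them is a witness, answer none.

n − 1 = 108 = 2^2 · 27, so s = 2 and d = 27.
Base 11: x_0 = 11^27 mod 109 = 76. x_0 is neither 1 nor 108, so continue squaring. x_1 = 76^2 mod 109 = 108. x_1 ≡ −1, so 11 is not a witness.
Base 13: x_0 = 13^27 mod 109 = 76. x_0 is neither 1 nor 108, so continue squaring. x_1 = 76^2 mod 109 = 108. x_1 ≡ −1, so 13 is not a witness.
Base 17: x_0 = 17^27 mod 109 = 33. x_0 is neither 1 nor 108, so continue squaring. x_1 = 33^2 mod 109 = 108. x_1 ≡ −1, so 17 is not a witness.
Base 103: x_0 = 103^27 mod 109 = 76. x_0 is neither 1 nor 108, so continue squaring. x_1 = 76^2 mod 109 = 108. x_1 ≡ −1, so 103 is not a witness.
No listed base is a witness for 109.

none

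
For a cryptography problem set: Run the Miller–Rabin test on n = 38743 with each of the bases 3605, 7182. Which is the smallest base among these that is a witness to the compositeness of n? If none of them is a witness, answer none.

7182

n − 1 = 38742 = 2^1 · 19371, so s = 1 and d = 19371.
Base 3605: x_0 = 3605^19371 mod 38743 = 1. x_0 = 1, so 3605 is not a witness.
Base 7182: x_0 = 7182^19371 mod 38743 = 14707. x_0 ∉ {1, 38742} and s = 1, so 7182 is a Miller–Rabin witness and 38743 is composite.
The smallest witness among the given bases is 7182.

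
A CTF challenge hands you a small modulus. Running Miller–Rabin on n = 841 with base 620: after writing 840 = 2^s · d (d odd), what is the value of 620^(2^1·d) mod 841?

n − 1 = 840 = 2^3 · 105, so s = 3 and d = 105.
x_0 = 620^105 mod 841 = 800.
x_1 = 800^2 mod 841 = 840.

840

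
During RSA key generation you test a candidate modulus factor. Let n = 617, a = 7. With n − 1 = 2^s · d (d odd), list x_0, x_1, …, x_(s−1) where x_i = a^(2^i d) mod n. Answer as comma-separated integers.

423, 616, 1

n − 1 = 616 = 2^3 · 77, so s = 3 and d = 77.
x_0 = 7^77 mod 617 = 423.
x_1 = 423^2 mod 617 = 616.
x_2 = 616^2 mod 617 = 1.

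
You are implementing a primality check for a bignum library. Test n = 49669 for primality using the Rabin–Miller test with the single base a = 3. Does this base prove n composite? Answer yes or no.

no

n − 1 = 49668 = 2^2 · 12417, so s = 2 and d = 12417.
x_0 = 3^12417 mod 49669 = 49668.
x_0 = 49668 ≡ −1, so 3 is not a witness.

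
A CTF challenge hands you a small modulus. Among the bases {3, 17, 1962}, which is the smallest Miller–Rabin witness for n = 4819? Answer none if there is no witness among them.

n − 1 = 4818 = 2^1 · 2409, so s = 1 and d = 2409.
Base 3: x_0 = 3^2409 mod 4819 = 1139. x_0 ∉ {1, 4818} and s = 1, so 3 is a Miller–Rabin witness and 4819 is composite.
Base 17: x_0 = 17^2409 mod 4819 = 1167. x_0 ∉ {1, 4818} and s = 1, so 17 is a Miller–Rabin witness and 4819 is composite.
Base 1962: x_0 = 1962^2409 mod 4819 = 2905. x_0 ∉ {1, 4818} and s = 1, so 1962 is a Miller–Rabin witness and 4819 is composite.
The smallest witness among the given bases is 3.

3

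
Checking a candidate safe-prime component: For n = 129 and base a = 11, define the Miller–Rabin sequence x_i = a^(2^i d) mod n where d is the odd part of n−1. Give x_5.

n − 1 = 128 = 2^7 · 1, so s = 7 and d = 1.
x_0 = 11^1 mod 129 = 11.
x_1 = 11^2 mod 129 = 121.
x_2 = 121^2 mod 129 = 64.
x_3 = 64^2 mod 129 = 97.
x_4 = 97^2 mod 129 = 121.
x_5 = 121^2 mod 129 = 64.

64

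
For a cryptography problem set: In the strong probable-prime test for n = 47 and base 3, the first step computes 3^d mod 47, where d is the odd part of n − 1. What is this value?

n − 1 = 46 = 2^1 · 23, so s = 1 and d = 23.
3^23 mod 47 = 1.

1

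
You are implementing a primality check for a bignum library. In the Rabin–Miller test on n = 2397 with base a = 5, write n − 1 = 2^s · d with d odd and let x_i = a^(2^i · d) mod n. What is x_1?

n − 1 = 2396 = 2^2 · 599, so s = 2 and d = 599.
Repeated squaring mod 2397: 5^1 ≡ 5, 5^2 ≡ 25, 5^4 ≡ 625, 5^8 ≡ 2311, 5^16 ≡ 205, 5^32 ≡ 1276, 5^64 ≡ 613, 5^128 ≡ 1837, 5^256 ≡ 1990, 5^512 ≡ 256.
599 = 512 + 64 + 16 + 4 + 2 + 1, so 5^599 ≡ 256·613·205·625·25·5 ≡ 146 (mod 2397).
x_0 = 146.
x_1 = 146^2 mod 2397 = 2140.

2140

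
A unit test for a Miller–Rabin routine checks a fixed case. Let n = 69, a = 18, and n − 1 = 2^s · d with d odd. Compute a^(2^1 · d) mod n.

n − 1 = 68 = 2^2 · 17, so s = 2 and d = 17.
x_0 = 18^17 mod 69 = 54.
x_1 = 54^2 mod 69 = 18.

18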